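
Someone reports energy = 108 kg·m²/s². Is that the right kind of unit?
Yes

energy has SI base units: kg * m^2 / s^2
kg·m²/s² reduces to the same SI base units, so it is a valid unit for energy.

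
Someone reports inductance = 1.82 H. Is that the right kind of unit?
Yes

inductance has SI base units: kg * m^2 / (A^2 * s^2)
H reduces to the same SI base units, so it is a valid unit for inductance.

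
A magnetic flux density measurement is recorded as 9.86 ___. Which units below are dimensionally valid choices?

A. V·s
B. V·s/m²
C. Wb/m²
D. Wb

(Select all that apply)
B, C

magnetic flux density has SI base units: kg / (A * s^2)

Checking each option against kg / (A * s^2):
  A. V·s: ✗ does not match
  B. V·s/m²: ✓ matches
  C. Wb/m²: ✓ matches
  D. Wb: ✗ does not match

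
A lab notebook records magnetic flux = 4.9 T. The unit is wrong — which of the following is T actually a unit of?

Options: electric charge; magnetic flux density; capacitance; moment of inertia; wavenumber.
magnetic flux density

magnetic flux should have units dimensionally equivalent to kg * m^2 / (A * s^2) (e.g. Wb).
The given unit 'T' reduces to kg / (A * s^2). Of the listed options, that is the dimensionality of magnetic flux density.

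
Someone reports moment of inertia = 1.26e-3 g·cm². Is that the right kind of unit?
Yes

moment of inertia has SI base units: kg * m^2
g·cm² reduces to the same SI base units, so it is a valid unit for moment of inertia.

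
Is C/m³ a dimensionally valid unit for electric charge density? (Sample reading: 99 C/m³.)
Yes

electric charge density has SI base units: A * s / m^3
C/m³ reduces to the same SI base units, so it is a valid unit for electric charge density.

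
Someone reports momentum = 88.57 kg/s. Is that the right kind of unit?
No

momentum has SI base units: kg * m / s
kg/s does NOT reduce to kg * m / s; a valid unit for momentum would be e.g. kg·m/s.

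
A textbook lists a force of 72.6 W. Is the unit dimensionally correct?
No

force has SI base units: kg * m / s^2
W does NOT reduce to kg * m / s^2; a valid unit for force would be e.g. N.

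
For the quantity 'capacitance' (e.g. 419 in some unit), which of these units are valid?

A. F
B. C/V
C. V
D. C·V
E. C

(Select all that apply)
A, B

capacitance has SI base units: A^2 * s^4 / (kg * m^2)

Checking each option against A^2 * s^4 / (kg * m^2):
  A. F: ✓ matches
  B. C/V: ✓ matches
  C. V: ✗ does not match
  D. C·V: ✗ does not match
  E. C: ✗ does not match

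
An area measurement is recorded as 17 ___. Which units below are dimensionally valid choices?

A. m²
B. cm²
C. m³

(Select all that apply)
A, B

area has SI base units: m^2

Checking each option against m^2:
  A. m²: ✓ matches
  B. cm²: ✓ matches
  C. m³: ✗ does not match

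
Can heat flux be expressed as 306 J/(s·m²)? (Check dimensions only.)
Yes

heat flux has SI base units: kg / s^3
J/(s·m²) reduces to the same SI base units, so it is a valid unit for heat flux.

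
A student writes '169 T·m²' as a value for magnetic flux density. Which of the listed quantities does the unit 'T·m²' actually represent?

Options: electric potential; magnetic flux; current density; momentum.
magnetic flux

magnetic flux density should have units dimensionally equivalent to kg / (A * s^2) (e.g. T).
The given unit 'T·m²' reduces to kg * m^2 / (A * s^2). Of the listed options, that is the dimensionality of magnetic flux.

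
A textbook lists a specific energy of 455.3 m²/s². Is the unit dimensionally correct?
Yes

specific energy has SI base units: m^2 / s^2
m²/s² reduces to the same SI base units, so it is a valid unit for specific energy.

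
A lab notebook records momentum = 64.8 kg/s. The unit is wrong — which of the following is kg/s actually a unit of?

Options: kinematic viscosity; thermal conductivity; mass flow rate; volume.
mass flow rate

momentum should have units dimensionally equivalent to kg * m / s (e.g. kg·m/s).
The given unit 'kg/s' reduces to kg / s. Of the listed options, that is the dimensionality of mass flow rate.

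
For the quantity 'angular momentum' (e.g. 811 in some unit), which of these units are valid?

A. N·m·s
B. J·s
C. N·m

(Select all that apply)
A, B

angular momentum has SI base units: kg * m^2 / s

Checking each option against kg * m^2 / s:
  A. N·m·s: ✓ matches
  B. J·s: ✓ matches
  C. N·m: ✗ does not match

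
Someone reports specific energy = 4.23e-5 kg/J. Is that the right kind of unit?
No

specific energy has SI base units: m^2 / s^2
kg/J does NOT reduce to m^2 / s^2; a valid unit for specific energy would be e.g. J/kg.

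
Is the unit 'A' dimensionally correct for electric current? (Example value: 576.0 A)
Yes

electric current has SI base units: A
A reduces to the same SI base units, so it is a valid unit for electric current.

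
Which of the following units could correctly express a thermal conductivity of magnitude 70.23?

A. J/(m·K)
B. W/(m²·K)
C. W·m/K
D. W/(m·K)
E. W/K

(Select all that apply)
D

thermal conductivity has SI base units: kg * m / (s^3 * K)

Checking each option against kg * m / (s^3 * K):
  A. J/(m·K): ✗ does not match
  B. W/(m²·K): ✗ does not match
  C. W·m/K: ✗ does not match
  D. W/(m·K): ✓ matches
  E. W/K: ✗ does not match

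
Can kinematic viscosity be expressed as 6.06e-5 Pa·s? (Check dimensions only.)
No

kinematic viscosity has SI base units: m^2 / s
Pa·s does NOT reduce to m^2 / s; a valid unit for kinematic viscosity would be e.g. m²/s.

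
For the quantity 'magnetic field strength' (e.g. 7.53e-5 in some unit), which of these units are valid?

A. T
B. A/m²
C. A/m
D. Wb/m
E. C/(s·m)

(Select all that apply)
C, E

magnetic field strength has SI base units: A / m

Checking each option against A / m:
  A. T: ✗ does not match
  B. A/m²: ✗ does not match
  C. A/m: ✓ matches
  D. Wb/m: ✗ does not match
  E. C/(s·m): ✓ matches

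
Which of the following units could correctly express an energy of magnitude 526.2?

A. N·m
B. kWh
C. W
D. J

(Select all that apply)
A, B, D

energy has SI base units: kg * m^2 / s^2

Checking each option against kg * m^2 / s^2:
  A. N·m: ✓ matches
  B. kWh: ✓ matches
  C. W: ✗ does not match
  D. J: ✓ matches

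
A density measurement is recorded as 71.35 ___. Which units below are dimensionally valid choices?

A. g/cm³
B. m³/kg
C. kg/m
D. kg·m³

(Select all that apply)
A

density has SI base units: kg / m^3

Checking each option against kg / m^3:
  A. g/cm³: ✓ matches
  B. m³/kg: ✗ does not match
  C. kg/m: ✗ does not match
  D. kg·m³: ✗ does not match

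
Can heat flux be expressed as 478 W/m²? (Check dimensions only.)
Yes

heat flux has SI base units: kg / s^3
W/m² reduces to the same SI base units, so it is a valid unit for heat flux.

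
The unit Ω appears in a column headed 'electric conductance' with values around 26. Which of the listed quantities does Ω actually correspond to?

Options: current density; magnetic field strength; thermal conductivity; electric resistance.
electric resistance

electric conductance should have units dimensionally equivalent to A^2 * s^3 / (kg * m^2) (e.g. S).
The given unit 'Ω' reduces to kg * m^2 / (A^2 * s^3). Of the listed options, that is the dimensionality of electric resistance.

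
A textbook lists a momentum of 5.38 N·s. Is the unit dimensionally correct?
Yes

momentum has SI base units: kg * m / s
N·s reduces to the same SI base units, so it is a valid unit for momentum.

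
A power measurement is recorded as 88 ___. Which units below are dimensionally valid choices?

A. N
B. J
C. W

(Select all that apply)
C

power has SI base units: kg * m^2 / s^3

Checking each option against kg * m^2 / s^3:
  A. N: ✗ does not match
  B. J: ✗ does not match
  C. W: ✓ matches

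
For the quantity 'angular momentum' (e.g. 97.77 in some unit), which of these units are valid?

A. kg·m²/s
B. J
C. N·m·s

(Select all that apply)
A, C

angular momentum has SI base units: kg * m^2 / s

Checking each option against kg * m^2 / s:
  A. kg·m²/s: ✓ matches
  B. J: ✗ does not match
  C. N·m·s: ✓ matches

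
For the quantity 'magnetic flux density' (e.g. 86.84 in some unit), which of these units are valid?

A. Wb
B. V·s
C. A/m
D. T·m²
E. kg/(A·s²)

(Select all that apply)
E

magnetic flux density has SI base units: kg / (A * s^2)

Checking each option against kg / (A * s^2):
  A. Wb: ✗ does not match
  B. V·s: ✗ does not match
  C. A/m: ✗ does not match
  D. T·m²: ✗ does not match
  E. kg/(A·s²): ✓ matches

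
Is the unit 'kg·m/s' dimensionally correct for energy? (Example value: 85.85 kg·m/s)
No

energy has SI base units: kg * m^2 / s^2
kg·m/s does NOT reduce to kg * m^2 / s^2; a valid unit for energy would be e.g. J.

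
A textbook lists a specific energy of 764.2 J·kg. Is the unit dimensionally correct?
No

specific energy has SI base units: m^2 / s^2
J·kg does NOT reduce to m^2 / s^2; a valid unit for specific energy would be e.g. J/kg.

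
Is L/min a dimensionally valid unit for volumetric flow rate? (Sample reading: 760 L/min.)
Yes

volumetric flow rate has SI base units: m^3 / s
L/min reduces to the same SI base units, so it is a valid unit for volumetric flow rate.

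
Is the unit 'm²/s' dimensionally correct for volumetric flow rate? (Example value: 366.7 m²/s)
No

volumetric flow rate has SI base units: m^3 / s
m²/s does NOT reduce to m^3 / s; a valid unit for volumetric flow rate would be e.g. m³/s.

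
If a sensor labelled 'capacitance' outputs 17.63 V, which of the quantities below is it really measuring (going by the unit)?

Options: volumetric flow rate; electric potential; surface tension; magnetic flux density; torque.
electric potential

capacitance should have units dimensionally equivalent to A^2 * s^4 / (kg * m^2) (e.g. F).
The given unit 'V' reduces to kg * m^2 / (A * s^3). Of the listed options, that is the dimensionality of electric potential.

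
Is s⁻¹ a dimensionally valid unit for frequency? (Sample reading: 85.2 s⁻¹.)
Yes

frequency has SI base units: 1 / s
s⁻¹ reduces to the same SI base units, so it is a valid unit for frequency.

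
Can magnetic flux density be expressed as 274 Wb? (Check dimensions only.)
No

magnetic flux density has SI base units: kg / (A * s^2)
Wb does NOT reduce to kg / (A * s^2); a valid unit for magnetic flux density would be e.g. T.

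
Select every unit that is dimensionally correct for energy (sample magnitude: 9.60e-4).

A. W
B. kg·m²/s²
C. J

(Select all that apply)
B, C

energy has SI base units: kg * m^2 / s^2

Checking each option against kg * m^2 / s^2:
  A. W: ✗ does not match
  B. kg·m²/s²: ✓ matches
  C. J: ✓ matches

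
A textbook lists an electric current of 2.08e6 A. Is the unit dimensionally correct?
Yes

electric current has SI base units: A
A reduces to the same SI base units, so it is a valid unit for electric current.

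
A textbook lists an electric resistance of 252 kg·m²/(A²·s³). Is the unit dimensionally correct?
Yes

electric resistance has SI base units: kg * m^2 / (A^2 * s^3)
kg·m²/(A²·s³) reduces to the same SI base units, so it is a valid unit for electric resistance.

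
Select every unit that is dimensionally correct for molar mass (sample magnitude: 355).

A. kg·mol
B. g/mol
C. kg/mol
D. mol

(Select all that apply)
B, C

molar mass has SI base units: kg / mol

Checking each option against kg / mol:
  A. kg·mol: ✗ does not match
  B. g/mol: ✓ matches
  C. kg/mol: ✓ matches
  D. mol: ✗ does not match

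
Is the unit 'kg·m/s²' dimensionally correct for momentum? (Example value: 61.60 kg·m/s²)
No

momentum has SI base units: kg * m / s
kg·m/s² does NOT reduce to kg * m / s; a valid unit for momentum would be e.g. kg·m/s.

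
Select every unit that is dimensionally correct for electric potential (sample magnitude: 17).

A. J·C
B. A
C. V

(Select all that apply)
C

electric potential has SI base units: kg * m^2 / (A * s^3)

Checking each option against kg * m^2 / (A * s^3):
  A. J·C: ✗ does not match
  B. A: ✗ does not match
  C. V: ✓ matches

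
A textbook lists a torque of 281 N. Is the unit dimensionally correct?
No

torque has SI base units: kg * m^2 / s^2
N does NOT reduce to kg * m^2 / s^2; a valid unit for torque would be e.g. N·m.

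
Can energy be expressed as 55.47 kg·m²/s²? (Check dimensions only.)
Yes

energy has SI base units: kg * m^2 / s^2
kg·m²/s² reduces to the same SI base units, so it is a valid unit for energy.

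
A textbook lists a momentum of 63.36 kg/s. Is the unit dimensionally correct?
No

momentum has SI base units: kg * m / s
kg/s does NOT reduce to kg * m / s; a valid unit for momentum would be e.g. kg·m/s.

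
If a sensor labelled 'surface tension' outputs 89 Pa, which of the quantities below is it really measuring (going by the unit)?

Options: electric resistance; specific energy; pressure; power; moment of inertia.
pressure

surface tension should have units dimensionally equivalent to kg / s^2 (e.g. N/m).
The given unit 'Pa' reduces to kg / (m * s^2). Of the listed options, that is the dimensionality of pressure.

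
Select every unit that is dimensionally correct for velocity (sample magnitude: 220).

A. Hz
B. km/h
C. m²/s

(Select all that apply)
B

velocity has SI base units: m / s

Checking each option against m / s:
  A. Hz: ✗ does not match
  B. km/h: ✓ matches
  C. m²/s: ✗ does not match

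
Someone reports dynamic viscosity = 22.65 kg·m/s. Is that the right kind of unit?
No

dynamic viscosity has SI base units: kg / (m * s)
kg·m/s does NOT reduce to kg / (m * s); a valid unit for dynamic viscosity would be e.g. Pa·s.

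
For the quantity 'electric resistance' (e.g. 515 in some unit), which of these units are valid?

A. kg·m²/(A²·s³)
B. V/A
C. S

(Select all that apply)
A, B

electric resistance has SI base units: kg * m^2 / (A^2 * s^3)

Checking each option against kg * m^2 / (A^2 * s^3):
  A. kg·m²/(A²·s³): ✓ matches
  B. V/A: ✓ matches
  C. S: ✗ does not match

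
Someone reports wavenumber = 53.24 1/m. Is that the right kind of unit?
Yes

wavenumber has SI base units: 1 / m
1/m reduces to the same SI base units, so it is a valid unit for wavenumber.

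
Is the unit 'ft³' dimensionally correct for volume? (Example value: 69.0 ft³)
Yes

volume has SI base units: m^3
ft³ reduces to the same SI base units, so it is a valid unit for volume.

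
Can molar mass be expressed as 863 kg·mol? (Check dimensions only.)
No

molar mass has SI base units: kg / mol
kg·mol does NOT reduce to kg / mol; a valid unit for molar mass would be e.g. kg/mol.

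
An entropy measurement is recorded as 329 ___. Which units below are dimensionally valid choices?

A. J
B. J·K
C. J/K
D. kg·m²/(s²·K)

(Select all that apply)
C, D

entropy has SI base units: kg * m^2 / (s^2 * K)

Checking each option against kg * m^2 / (s^2 * K):
  A. J: ✗ does not match
  B. J·K: ✗ does not match
  C. J/K: ✓ matches
  D. kg·m²/(s²·K): ✓ matches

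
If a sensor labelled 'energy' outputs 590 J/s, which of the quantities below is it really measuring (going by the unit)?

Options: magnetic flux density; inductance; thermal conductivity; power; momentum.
power

energy should have units dimensionally equivalent to kg * m^2 / s^2 (e.g. J).
The given unit 'J/s' reduces to kg * m^2 / s^3. Of the listed options, that is the dimensionality of power.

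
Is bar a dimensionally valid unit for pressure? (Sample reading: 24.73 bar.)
Yes

pressure has SI base units: kg / (m * s^2)
bar reduces to the same SI base units, so it is a valid unit for pressure.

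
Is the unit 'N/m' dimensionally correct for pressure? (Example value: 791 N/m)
No

pressure has SI base units: kg / (m * s^2)
N/m does NOT reduce to kg / (m * s^2); a valid unit for pressure would be e.g. Pa.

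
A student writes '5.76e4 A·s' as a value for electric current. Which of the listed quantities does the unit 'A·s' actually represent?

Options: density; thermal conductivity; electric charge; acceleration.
electric charge

electric current should have units dimensionally equivalent to A (e.g. A).
The given unit 'A·s' reduces to A * s. Of the listed options, that is the dimensionality of electric charge.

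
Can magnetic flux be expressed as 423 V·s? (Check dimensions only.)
Yes

magnetic flux has SI base units: kg * m^2 / (A * s^2)
V·s reduces to the same SI base units, so it is a valid unit for magnetic flux.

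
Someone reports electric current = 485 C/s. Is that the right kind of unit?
Yes

electric current has SI base units: A
C/s reduces to the same SI base units, so it is a valid unit for electric current.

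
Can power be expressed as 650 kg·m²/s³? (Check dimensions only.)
Yes

power has SI base units: kg * m^2 / s^3
kg·m²/s³ reduces to the same SI base units, so it is a valid unit for power.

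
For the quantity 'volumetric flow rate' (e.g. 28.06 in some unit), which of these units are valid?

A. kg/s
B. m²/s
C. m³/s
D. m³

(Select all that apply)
C

volumetric flow rate has SI base units: m^3 / s

Checking each option against m^3 / s:
  A. kg/s: ✗ does not match
  B. m²/s: ✗ does not match
  C. m³/s: ✓ matches
  D. m³: ✗ does not match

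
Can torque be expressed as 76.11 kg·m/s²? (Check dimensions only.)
No

torque has SI base units: kg * m^2 / s^2
kg·m/s² does NOT reduce to kg * m^2 / s^2; a valid unit for torque would be e.g. N·m.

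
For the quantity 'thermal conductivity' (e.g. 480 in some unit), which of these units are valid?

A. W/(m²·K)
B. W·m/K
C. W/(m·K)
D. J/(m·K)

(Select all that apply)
C

thermal conductivity has SI base units: kg * m / (s^3 * K)

Checking each option against kg * m / (s^3 * K):
  A. W/(m²·K): ✗ does not match
  B. W·m/K: ✗ does not match
  C. W/(m·K): ✓ matches
  D. J/(m·K): ✗ does not match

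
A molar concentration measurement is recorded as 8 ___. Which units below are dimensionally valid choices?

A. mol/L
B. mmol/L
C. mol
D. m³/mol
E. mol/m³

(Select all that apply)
A, B, E

molar concentration has SI base units: mol / m^3

Checking each option against mol / m^3:
  A. mol/L: ✓ matches
  B. mmol/L: ✓ matches
  C. mol: ✗ does not match
  D. m³/mol: ✗ does not match
  E. mol/m³: ✓ matches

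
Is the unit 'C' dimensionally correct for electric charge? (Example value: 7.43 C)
Yes

electric charge has SI base units: A * s
C reduces to the same SI base units, so it is a valid unit for electric charge.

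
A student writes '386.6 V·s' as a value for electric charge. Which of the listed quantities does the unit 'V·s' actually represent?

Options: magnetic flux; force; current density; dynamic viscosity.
magnetic flux

electric charge should have units dimensionally equivalent to A * s (e.g. C).
The given unit 'V·s' reduces to kg * m^2 / (A * s^2). Of the listed options, that is the dimensionality of magnetic flux.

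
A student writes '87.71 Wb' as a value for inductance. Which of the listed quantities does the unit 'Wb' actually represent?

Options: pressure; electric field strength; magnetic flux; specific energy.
magnetic flux

inductance should have units dimensionally equivalent to kg * m^2 / (A^2 * s^2) (e.g. H).
The given unit 'Wb' reduces to kg * m^2 / (A * s^2). Of the listed options, that is the dimensionality of magnetic flux.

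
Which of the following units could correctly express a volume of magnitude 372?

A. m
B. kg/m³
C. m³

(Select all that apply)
C

volume has SI base units: m^3

Checking each option against m^3:
  A. m: ✗ does not match
  B. kg/m³: ✗ does not match
  C. m³: ✓ matches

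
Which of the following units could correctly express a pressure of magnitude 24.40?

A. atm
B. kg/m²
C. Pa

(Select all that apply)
A, C

pressure has SI base units: kg / (m * s^2)

Checking each option against kg / (m * s^2):
  A. atm: ✓ matches
  B. kg/m²: ✗ does not match
  C. Pa: ✓ matches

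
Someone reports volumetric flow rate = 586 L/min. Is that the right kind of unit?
Yes

volumetric flow rate has SI base units: m^3 / s
L/min reduces to the same SI base units, so it is a valid unit for volumetric flow rate.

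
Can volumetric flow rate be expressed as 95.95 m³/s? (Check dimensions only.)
Yes

volumetric flow rate has SI base units: m^3 / s
m³/s reduces to the same SI base units, so it is a valid unit for volumetric flow rate.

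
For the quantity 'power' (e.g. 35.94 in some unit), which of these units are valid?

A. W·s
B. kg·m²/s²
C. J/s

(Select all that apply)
C

power has SI base units: kg * m^2 / s^3

Checking each option against kg * m^2 / s^3:
  A. W·s: ✗ does not match
  B. kg·m²/s²: ✗ does not match
  C. J/s: ✓ matches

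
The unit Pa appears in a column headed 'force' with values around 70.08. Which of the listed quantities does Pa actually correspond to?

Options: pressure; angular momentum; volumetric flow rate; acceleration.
pressure

force should have units dimensionally equivalent to kg * m / s^2 (e.g. N).
The given unit 'Pa' reduces to kg / (m * s^2). Of the listed options, that is the dimensionality of pressure.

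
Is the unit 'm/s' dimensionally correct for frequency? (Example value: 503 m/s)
No

frequency has SI base units: 1 / s
m/s does NOT reduce to 1 / s; a valid unit for frequency would be e.g. Hz.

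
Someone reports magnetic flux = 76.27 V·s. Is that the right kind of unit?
Yes

magnetic flux has SI base units: kg * m^2 / (A * s^2)
V·s reduces to the same SI base units, so it is a valid unit for magnetic flux.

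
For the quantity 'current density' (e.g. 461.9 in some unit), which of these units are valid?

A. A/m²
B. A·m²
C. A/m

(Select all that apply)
A

current density has SI base units: A / m^2

Checking each option against A / m^2:
  A. A/m²: ✓ matches
  B. A·m²: ✗ does not match
  C. A/m: ✗ does not match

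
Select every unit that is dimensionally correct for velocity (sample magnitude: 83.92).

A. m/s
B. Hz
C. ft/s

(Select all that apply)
A, C

velocity has SI base units: m / s

Checking each option against m / s:
  A. m/s: ✓ matches
  B. Hz: ✗ does not match
  C. ft/s: ✓ matches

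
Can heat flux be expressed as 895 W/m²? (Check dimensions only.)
Yes

heat flux has SI base units: kg / s^3
W/m² reduces to the same SI base units, so it is a valid unit for heat flux.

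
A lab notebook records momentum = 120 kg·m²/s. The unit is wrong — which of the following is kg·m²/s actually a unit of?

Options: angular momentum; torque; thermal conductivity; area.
angular momentum

momentum should have units dimensionally equivalent to kg * m / s (e.g. kg·m/s).
The given unit 'kg·m²/s' reduces to kg * m^2 / s. Of the listed options, that is the dimensionality of angular momentum.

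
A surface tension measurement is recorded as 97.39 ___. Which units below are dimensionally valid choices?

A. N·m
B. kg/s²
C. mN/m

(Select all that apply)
B, C

surface tension has SI base units: kg / s^2

Checking each option against kg / s^2:
  A. N·m: ✗ does not match
  B. kg/s²: ✓ matches
  C. mN/m: ✓ matches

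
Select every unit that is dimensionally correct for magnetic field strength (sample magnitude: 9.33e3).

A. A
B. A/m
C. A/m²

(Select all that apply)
B

magnetic field strength has SI base units: A / m

Checking each option against A / m:
  A. A: ✗ does not match
  B. A/m: ✓ matches
  C. A/m²: ✗ does not match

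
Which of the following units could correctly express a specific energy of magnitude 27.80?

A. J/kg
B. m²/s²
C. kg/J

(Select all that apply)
A, B

specific energy has SI base units: m^2 / s^2

Checking each option against m^2 / s^2:
  A. J/kg: ✓ matches
  B. m²/s²: ✓ matches
  C. kg/J: ✗ does not match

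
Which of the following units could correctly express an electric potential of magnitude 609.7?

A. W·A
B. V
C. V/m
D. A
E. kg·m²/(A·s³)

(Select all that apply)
B, E

electric potential has SI base units: kg * m^2 / (A * s^3)

Checking each option against kg * m^2 / (A * s^3):
  A. W·A: ✗ does not match
  B. V: ✓ matches
  C. V/m: ✗ does not match
  D. A: ✗ does not match
  E. kg·m²/(A·s³): ✓ matches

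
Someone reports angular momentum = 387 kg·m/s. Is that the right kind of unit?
No

angular momentum has SI base units: kg * m^2 / s
kg·m/s does NOT reduce to kg * m^2 / s; a valid unit for angular momentum would be e.g. kg·m²/s.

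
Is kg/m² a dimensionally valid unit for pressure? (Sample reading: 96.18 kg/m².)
No

pressure has SI base units: kg / (m * s^2)
kg/m² does NOT reduce to kg / (m * s^2); a valid unit for pressure would be e.g. Pa.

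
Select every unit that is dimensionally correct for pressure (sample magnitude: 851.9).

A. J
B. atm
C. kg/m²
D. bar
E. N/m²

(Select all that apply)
B, D, E

pressure has SI base units: kg / (m * s^2)

Checking each option against kg / (m * s^2):
  A. J: ✗ does not match
  B. atm: ✓ matches
  C. kg/m²: ✗ does not match
  D. bar: ✓ matches
  E. N/m²: ✓ matches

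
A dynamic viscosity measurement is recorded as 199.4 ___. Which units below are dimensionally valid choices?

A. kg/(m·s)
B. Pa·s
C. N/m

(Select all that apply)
A, B

dynamic viscosity has SI base units: kg / (m * s)

Checking each option against kg / (m * s):
  A. kg/(m·s): ✓ matches
  B. Pa·s: ✓ matches
  C. N/m: ✗ does not match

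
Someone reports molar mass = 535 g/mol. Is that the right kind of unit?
Yes

molar mass has SI base units: kg / mol
g/mol reduces to the same SI base units, so it is a valid unit for molar mass.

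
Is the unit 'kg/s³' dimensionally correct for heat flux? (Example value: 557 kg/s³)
Yes

heat flux has SI base units: kg / s^3
kg/s³ reduces to the same SI base units, so it is a valid unit for heat flux.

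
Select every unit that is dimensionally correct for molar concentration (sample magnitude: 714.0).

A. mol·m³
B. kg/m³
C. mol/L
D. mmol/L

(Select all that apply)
C, D

molar concentration has SI base units: mol / m^3

Checking each option against mol / m^3:
  A. mol·m³: ✗ does not match
  B. kg/m³: ✗ does not match
  C. mol/L: ✓ matches
  D. mmol/L: ✓ matches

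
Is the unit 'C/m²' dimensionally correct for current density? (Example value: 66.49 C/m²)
No

current density has SI base units: A / m^2
C/m² does NOT reduce to A / m^2; a valid unit for current density would be e.g. A/m².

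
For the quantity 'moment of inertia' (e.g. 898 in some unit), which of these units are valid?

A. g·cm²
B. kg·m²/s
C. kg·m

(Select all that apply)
A

moment of inertia has SI base units: kg * m^2

Checking each option against kg * m^2:
  A. g·cm²: ✓ matches
  B. kg·m²/s: ✗ does not match
  C. kg·m: ✗ does not match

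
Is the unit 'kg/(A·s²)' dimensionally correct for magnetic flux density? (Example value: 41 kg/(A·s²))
Yes

magnetic flux density has SI base units: kg / (A * s^2)
kg/(A·s²) reduces to the same SI base units, so it is a valid unit for magnetic flux density.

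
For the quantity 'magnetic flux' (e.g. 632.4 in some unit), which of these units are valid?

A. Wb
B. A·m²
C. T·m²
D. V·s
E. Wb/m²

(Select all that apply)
A, C, D

magnetic flux has SI base units: kg * m^2 / (A * s^2)

Checking each option against kg * m^2 / (A * s^2):
  A. Wb: ✓ matches
  B. A·m²: ✗ does not match
  C. T·m²: ✓ matches
  D. V·s: ✓ matches
  E. Wb/m²: ✗ does not match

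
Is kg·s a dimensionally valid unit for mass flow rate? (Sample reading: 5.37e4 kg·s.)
No

mass flow rate has SI base units: kg / s
kg·s does NOT reduce to kg / s; a valid unit for mass flow rate would be e.g. kg/s.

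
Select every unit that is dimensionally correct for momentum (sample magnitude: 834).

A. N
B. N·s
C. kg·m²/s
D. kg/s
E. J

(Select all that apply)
B

momentum has SI base units: kg * m / s

Checking each option against kg * m / s:
  A. N: ✗ does not match
  B. N·s: ✓ matches
  C. kg·m²/s: ✗ does not match
  D. kg/s: ✗ does not match
  E. J: ✗ does not match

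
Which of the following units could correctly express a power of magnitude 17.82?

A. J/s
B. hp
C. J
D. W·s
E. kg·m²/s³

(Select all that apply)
A, B, E

power has SI base units: kg * m^2 / s^3

Checking each option against kg * m^2 / s^3:
  A. J/s: ✓ matches
  B. hp: ✓ matches
  C. J: ✗ does not match
  D. W·s: ✗ does not match
  E. kg·m²/s³: ✓ matches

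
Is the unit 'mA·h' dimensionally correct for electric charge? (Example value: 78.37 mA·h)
Yes

electric charge has SI base units: A * s
mA·h reduces to the same SI base units, so it is a valid unit for electric charge.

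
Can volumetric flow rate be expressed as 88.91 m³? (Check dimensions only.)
No

volumetric flow rate has SI base units: m^3 / s
m³ does NOT reduce to m^3 / s; a valid unit for volumetric flow rate would be e.g. m³/s.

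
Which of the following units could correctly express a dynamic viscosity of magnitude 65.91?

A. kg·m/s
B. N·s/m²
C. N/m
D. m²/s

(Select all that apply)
B

dynamic viscosity has SI base units: kg / (m * s)

Checking each option against kg / (m * s):
  A. kg·m/s: ✗ does not match
  B. N·s/m²: ✓ matches
  C. N/m: ✗ does not match
  D. m²/s: ✗ does not match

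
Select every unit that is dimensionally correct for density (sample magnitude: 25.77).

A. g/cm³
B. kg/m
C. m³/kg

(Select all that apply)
A

density has SI base units: kg / m^3

Checking each option against kg / m^3:
  A. g/cm³: ✓ matches
  B. kg/m: ✗ does not match
  C. m³/kg: ✗ does not match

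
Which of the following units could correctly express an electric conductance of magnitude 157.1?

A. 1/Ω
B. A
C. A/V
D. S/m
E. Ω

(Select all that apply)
A, C

electric conductance has SI base units: A^2 * s^3 / (kg * m^2)

Checking each option against A^2 * s^3 / (kg * m^2):
  A. 1/Ω: ✓ matches
  B. A: ✗ does not match
  C. A/V: ✓ matches
  D. S/m: ✗ does not match
  E. Ω: ✗ does not match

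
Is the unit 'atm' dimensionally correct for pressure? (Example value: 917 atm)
Yes

pressure has SI base units: kg / (m * s^2)
atm reduces to the same SI base units, so it is a valid unit for pressure.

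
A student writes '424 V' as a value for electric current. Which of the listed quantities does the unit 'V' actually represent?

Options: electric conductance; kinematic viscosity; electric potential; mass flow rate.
electric potential

electric current should have units dimensionally equivalent to A (e.g. A).
The given unit 'V' reduces to kg * m^2 / (A * s^3). Of the listed options, that is the dimensionality of electric potential.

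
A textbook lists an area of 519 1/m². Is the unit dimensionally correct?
No

area has SI base units: m^2
1/m² does NOT reduce to m^2; a valid unit for area would be e.g. m².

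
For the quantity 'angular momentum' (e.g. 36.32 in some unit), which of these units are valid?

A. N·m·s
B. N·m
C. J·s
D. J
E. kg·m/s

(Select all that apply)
A, C

angular momentum has SI base units: kg * m^2 / s

Checking each option against kg * m^2 / s:
  A. N·m·s: ✓ matches
  B. N·m: ✗ does not match
  C. J·s: ✓ matches
  D. J: ✗ does not match
  E. kg·m/s: ✗ does not match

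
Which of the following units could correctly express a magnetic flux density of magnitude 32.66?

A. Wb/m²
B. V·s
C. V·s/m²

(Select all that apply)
A, C

magnetic flux density has SI base units: kg / (A * s^2)

Checking each option against kg / (A * s^2):
  A. Wb/m²: ✓ matches
  B. V·s: ✗ does not match
  C. V·s/m²: ✓ matches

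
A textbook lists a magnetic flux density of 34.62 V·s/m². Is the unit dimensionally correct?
Yes

magnetic flux density has SI base units: kg / (A * s^2)
V·s/m² reduces to the same SI base units, so it is a valid unit for magnetic flux density.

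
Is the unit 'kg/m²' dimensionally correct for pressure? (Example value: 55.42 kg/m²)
No

pressure has SI base units: kg / (m * s^2)
kg/m² does NOT reduce to kg / (m * s^2); a valid unit for pressure would be e.g. Pa.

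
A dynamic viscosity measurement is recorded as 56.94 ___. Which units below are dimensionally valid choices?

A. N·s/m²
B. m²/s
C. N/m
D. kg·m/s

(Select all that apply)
A

dynamic viscosity has SI base units: kg / (m * s)

Checking each option against kg / (m * s):
  A. N·s/m²: ✓ matches
  B. m²/s: ✗ does not match
  C. N/m: ✗ does not match
  D. kg·m/s: ✗ does not match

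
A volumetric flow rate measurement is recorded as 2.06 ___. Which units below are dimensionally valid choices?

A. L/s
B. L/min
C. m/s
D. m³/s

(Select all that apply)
A, B, D

volumetric flow rate has SI base units: m^3 / s

Checking each option against m^3 / s:
  A. L/s: ✓ matches
  B. L/min: ✓ matches
  C. m/s: ✗ does not match
  D. m³/s: ✓ matches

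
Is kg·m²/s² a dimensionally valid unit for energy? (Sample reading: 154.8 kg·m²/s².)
Yes

energy has SI base units: kg * m^2 / s^2
kg·m²/s² reduces to the same SI base units, so it is a valid unit for energy.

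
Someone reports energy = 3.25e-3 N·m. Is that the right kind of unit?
Yes

energy has SI base units: kg * m^2 / s^2
N·m reduces to the same SI base units, so it is a valid unit for energy.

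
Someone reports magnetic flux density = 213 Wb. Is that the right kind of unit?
No

magnetic flux density has SI base units: kg / (A * s^2)
Wb does NOT reduce to kg / (A * s^2); a valid unit for magnetic flux density would be e.g. T.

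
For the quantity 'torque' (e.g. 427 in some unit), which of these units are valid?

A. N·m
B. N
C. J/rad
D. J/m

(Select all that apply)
A, C

torque has SI base units: kg * m^2 / s^2

Checking each option against kg * m^2 / s^2:
  A. N·m: ✓ matches
  B. N: ✗ does not match
  C. J/rad: ✓ matches
  D. J/m: ✗ does not match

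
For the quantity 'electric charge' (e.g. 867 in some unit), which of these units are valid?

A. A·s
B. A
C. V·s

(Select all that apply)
A

electric charge has SI base units: A * s

Checking each option against A * s:
  A. A·s: ✓ matches
  B. A: ✗ does not match
  C. V·s: ✗ does not match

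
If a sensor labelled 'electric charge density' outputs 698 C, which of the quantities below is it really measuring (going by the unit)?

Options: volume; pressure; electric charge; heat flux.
electric charge

electric charge density should have units dimensionally equivalent to A * s / m^3 (e.g. C/m³).
The given unit 'C' reduces to A * s. Of the listed options, that is the dimensionality of electric charge.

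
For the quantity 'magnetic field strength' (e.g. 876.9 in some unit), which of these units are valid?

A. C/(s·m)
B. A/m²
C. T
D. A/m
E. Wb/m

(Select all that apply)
A, D

magnetic field strength has SI base units: A / m

Checking each option against A / m:
  A. C/(s·m): ✓ matches
  B. A/m²: ✗ does not match
  C. T: ✗ does not match
  D. A/m: ✓ matches
  E. Wb/m: ✗ does not match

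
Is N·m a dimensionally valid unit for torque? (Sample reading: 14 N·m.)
Yes

torque has SI base units: kg * m^2 / s^2
N·m reduces to the same SI base units, so it is a valid unit for torque.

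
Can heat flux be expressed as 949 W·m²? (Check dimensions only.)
No

heat flux has SI base units: kg / s^3
W·m² does NOT reduce to kg / s^3; a valid unit for heat flux would be e.g. W/m².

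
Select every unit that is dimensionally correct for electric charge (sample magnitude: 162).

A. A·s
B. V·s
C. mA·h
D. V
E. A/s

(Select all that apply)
A, C

electric charge has SI base units: A * s

Checking each option against A * s:
  A. A·s: ✓ matches
  B. V·s: ✗ does not match
  C. mA·h: ✓ matches
  D. V: ✗ does not match
  E. A/s: ✗ does not match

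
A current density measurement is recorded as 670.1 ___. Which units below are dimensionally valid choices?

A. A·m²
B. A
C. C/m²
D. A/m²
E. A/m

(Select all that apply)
D

current density has SI base units: A / m^2

Checking each option against A / m^2:
  A. A·m²: ✗ does not match
  B. A: ✗ does not match
  C. C/m²: ✗ does not match
  D. A/m²: ✓ matches
  E. A/m: ✗ does not match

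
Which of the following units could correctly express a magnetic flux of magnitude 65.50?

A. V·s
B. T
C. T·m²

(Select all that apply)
A, C

magnetic flux has SI base units: kg * m^2 / (A * s^2)

Checking each option against kg * m^2 / (A * s^2):
  A. V·s: ✓ matches
  B. T: ✗ does not match
  C. T·m²: ✓ matches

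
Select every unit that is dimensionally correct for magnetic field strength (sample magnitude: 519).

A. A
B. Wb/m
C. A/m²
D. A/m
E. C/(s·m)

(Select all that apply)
D, E

magnetic field strength has SI base units: A / m

Checking each option against A / m:
  A. A: ✗ does not match
  B. Wb/m: ✗ does not match
  C. A/m²: ✗ does not match
  D. A/m: ✓ matches
  E. C/(s·m): ✓ matches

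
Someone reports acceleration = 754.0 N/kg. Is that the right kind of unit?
Yes

acceleration has SI base units: m / s^2
N/kg reduces to the same SI base units, so it is a valid unit for acceleration.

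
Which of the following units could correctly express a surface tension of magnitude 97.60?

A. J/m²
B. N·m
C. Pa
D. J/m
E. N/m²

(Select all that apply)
A

surface tension has SI base units: kg / s^2

Checking each option against kg / s^2:
  A. J/m²: ✓ matches
  B. N·m: ✗ does not match
  C. Pa: ✗ does not match
  D. J/m: ✗ does not match
  E. N/m²: ✗ does not match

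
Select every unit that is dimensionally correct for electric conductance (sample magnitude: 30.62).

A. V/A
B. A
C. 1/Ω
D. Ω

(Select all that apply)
C

electric conductance has SI base units: A^2 * s^3 / (kg * m^2)

Checking each option against A^2 * s^3 / (kg * m^2):
  A. V/A: ✗ does not match
  B. A: ✗ does not match
  C. 1/Ω: ✓ matches
  D. Ω: ✗ does not match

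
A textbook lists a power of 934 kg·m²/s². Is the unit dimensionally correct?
No

power has SI base units: kg * m^2 / s^3
kg·m²/s² does NOT reduce to kg * m^2 / s^3; a valid unit for power would be e.g. W.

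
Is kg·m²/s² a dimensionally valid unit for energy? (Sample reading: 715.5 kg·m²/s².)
Yes

energy has SI base units: kg * m^2 / s^2
kg·m²/s² reduces to the same SI base units, so it is a valid unit for energy.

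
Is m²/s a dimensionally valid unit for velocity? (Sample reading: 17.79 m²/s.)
No

velocity has SI base units: m / s
m²/s does NOT reduce to m / s; a valid unit for velocity would be e.g. m/s.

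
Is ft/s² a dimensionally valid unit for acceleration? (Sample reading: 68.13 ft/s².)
Yes

acceleration has SI base units: m / s^2
ft/s² reduces to the same SI base units, so it is a valid unit for acceleration.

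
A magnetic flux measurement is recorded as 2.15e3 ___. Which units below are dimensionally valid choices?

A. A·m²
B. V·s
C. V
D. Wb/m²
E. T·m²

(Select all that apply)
B, E

magnetic flux has SI base units: kg * m^2 / (A * s^2)

Checking each option against kg * m^2 / (A * s^2):
  A. A·m²: ✗ does not match
  B. V·s: ✓ matches
  C. V: ✗ does not match
  D. Wb/m²: ✗ does not match
  E. T·m²: ✓ matches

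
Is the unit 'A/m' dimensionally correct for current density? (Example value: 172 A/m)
No

current density has SI base units: A / m^2
A/m does NOT reduce to A / m^2; a valid unit for current density would be e.g. A/m².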